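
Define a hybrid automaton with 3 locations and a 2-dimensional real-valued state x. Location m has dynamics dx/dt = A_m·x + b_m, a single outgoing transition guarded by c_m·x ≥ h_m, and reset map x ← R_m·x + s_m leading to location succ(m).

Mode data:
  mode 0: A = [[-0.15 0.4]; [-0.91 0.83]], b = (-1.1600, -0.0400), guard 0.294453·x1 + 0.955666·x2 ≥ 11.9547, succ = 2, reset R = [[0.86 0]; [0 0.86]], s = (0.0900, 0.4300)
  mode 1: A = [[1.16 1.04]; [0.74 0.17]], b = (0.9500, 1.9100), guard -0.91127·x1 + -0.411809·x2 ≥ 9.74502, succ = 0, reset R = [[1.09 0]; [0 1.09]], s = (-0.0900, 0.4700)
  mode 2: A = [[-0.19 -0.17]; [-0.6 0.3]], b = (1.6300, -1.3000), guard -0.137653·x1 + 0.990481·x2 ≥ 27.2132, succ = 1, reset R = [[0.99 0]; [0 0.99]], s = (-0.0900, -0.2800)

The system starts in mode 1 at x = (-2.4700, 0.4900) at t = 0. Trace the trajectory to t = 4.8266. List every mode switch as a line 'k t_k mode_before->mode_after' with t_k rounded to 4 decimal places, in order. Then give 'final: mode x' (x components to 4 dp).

Mode 1: guard c·x = 9.7450 hit at Δt = 1.5217 (t = 1.5217), x⁻ = (-9.7538, -2.0803) → reset → x⁺ = (-10.7216, -1.7976), jump to mode 0
Mode 0: guard c·x = 11.9547 hit at Δt = 1.2460 (t = 2.7677), x⁻ = (-7.6454, 14.8649) → reset → x⁺ = (-6.4850, 13.2138), jump to mode 2
Mode 2: guard c·x = 27.2132 hit at Δt = 1.5797 (t = 4.3474), x⁻ = (-7.1283, 26.4841) → reset → x⁺ = (-7.1470, 25.9392), jump to mode 1
Mode 1: flow for 0.4792 to horizon, guard not reached → x = (5.9734, 28.5828)

1 1.5217 1->0
2 2.7677 0->2
3 4.3474 2->1
final: 1 5.9734 28.5828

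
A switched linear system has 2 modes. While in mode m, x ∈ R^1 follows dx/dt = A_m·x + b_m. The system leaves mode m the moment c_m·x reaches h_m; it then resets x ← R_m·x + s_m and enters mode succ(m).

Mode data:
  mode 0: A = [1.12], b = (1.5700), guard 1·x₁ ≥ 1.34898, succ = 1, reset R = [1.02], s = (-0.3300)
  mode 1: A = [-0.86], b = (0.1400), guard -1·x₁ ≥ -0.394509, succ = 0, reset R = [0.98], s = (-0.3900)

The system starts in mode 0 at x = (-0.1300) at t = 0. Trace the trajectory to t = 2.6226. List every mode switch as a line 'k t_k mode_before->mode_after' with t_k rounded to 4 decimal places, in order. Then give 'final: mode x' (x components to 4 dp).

Mode 0: guard c·x = 1.3490 hit at Δt = 0.6888 (t = 0.6888), x⁻ = (1.3490) → reset → x⁺ = (1.0460), jump to mode 1
Mode 1: guard c·x = -0.3945 hit at Δt = 1.5558 (t = 2.2446), x⁻ = (0.3945) → reset → x⁺ = (-0.0034), jump to mode 0
Mode 0: flow for 0.3780 to horizon, guard not reached → x = (0.7337)

1 0.6888 0->1
2 2.2446 1->0
final: 0 0.7337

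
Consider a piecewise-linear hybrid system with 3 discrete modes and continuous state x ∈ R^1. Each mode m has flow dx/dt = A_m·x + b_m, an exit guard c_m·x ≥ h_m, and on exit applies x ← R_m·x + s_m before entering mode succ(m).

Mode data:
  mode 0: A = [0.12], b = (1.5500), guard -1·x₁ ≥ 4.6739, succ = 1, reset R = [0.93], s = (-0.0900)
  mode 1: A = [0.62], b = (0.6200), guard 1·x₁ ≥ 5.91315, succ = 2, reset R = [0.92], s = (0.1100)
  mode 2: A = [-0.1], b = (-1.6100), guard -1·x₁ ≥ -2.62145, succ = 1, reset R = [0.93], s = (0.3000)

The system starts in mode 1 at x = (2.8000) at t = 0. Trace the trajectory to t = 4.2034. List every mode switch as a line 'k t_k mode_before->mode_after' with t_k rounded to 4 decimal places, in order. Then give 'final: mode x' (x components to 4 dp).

Mode 1: guard c·x = 5.9131 hit at Δt = 0.9652 (t = 0.9652), x⁻ = (5.9132) → reset → x⁺ = (5.5501), jump to mode 2
Mode 2: guard c·x = -2.6214 hit at Δt = 1.4534 (t = 2.4186), x⁻ = (2.6215) → reset → x⁺ = (2.7379), jump to mode 1
Mode 1: guard c·x = 5.9131 hit at Δt = 0.9918 (t = 3.4104), x⁻ = (5.9131) → reset → x⁺ = (5.5501), jump to mode 2
Mode 2: flow for 0.7930 to horizon, guard not reached → x = (3.8995)

1 0.9652 1->2
2 2.4186 2->1
3 3.4104 1->2
final: 2 3.8995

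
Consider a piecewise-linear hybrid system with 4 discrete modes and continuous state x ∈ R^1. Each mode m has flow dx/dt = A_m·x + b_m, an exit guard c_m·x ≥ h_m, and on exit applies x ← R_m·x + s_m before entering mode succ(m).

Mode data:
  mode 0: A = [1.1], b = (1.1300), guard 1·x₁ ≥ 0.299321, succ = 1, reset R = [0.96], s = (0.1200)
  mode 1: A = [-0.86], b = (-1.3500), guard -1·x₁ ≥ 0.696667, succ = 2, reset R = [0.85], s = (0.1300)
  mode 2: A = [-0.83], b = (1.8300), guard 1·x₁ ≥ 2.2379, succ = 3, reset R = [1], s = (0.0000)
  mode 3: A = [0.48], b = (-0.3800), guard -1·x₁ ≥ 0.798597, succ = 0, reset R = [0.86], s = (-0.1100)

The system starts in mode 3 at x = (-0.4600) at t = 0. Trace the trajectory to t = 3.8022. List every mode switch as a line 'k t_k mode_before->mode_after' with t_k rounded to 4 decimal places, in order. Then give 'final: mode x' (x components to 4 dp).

Mode 3: guard c·x = 0.7986 hit at Δt = 0.4988 (t = 0.4988), x⁻ = (-0.7986) → reset → x⁺ = (-0.7968), jump to mode 0
Mode 0: guard c·x = 0.2993 hit at Δt = 1.5911 (t = 2.0899), x⁻ = (0.2993) → reset → x⁺ = (0.4073), jump to mode 1
Mode 1: guard c·x = 0.6967 hit at Δt = 0.9504 (t = 3.0403), x⁻ = (-0.6967) → reset → x⁺ = (-0.4622), jump to mode 2
Mode 2: flow for 0.7619 to horizon, guard not reached → x = (0.7878)

1 0.4988 3->0
2 2.0899 0->1
3 3.0403 1->2
final: 2 0.7878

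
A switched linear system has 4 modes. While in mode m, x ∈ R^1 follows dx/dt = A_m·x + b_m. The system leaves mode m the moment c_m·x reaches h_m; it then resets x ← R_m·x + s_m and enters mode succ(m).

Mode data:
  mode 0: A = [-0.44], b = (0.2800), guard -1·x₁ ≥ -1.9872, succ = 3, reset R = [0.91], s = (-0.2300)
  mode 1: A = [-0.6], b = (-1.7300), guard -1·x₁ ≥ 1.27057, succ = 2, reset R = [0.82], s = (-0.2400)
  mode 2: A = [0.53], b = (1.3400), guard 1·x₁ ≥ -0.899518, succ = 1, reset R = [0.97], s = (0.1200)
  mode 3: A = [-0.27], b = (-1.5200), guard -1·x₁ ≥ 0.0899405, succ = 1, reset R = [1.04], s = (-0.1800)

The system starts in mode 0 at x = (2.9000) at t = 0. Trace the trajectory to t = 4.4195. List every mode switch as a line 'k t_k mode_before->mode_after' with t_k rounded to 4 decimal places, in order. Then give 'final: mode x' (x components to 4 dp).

Mode 0: guard c·x = -1.9872 hit at Δt = 1.1733 (t = 1.1733), x⁻ = (1.9872) → reset → x⁺ = (1.5784), jump to mode 3
Mode 3: guard c·x = 0.0899 hit at Δt = 0.9750 (t = 2.1483), x⁻ = (-0.0899) → reset → x⁺ = (-0.2735), jump to mode 1
Mode 1: guard c·x = 1.2706 hit at Δt = 0.8022 (t = 2.9505), x⁻ = (-1.2706) → reset → x⁺ = (-1.2819), jump to mode 2
Mode 2: guard c·x = -0.8995 hit at Δt = 0.5048 (t = 3.4553), x⁻ = (-0.8995) → reset → x⁺ = (-0.7525), jump to mode 1
Mode 1: guard c·x = 1.2706 hit at Δt = 0.4642 (t = 3.9196), x⁻ = (-1.2706) → reset → x⁺ = (-1.2819), jump to mode 2
Mode 2: flow for 0.4999 to horizon, guard not reached → x = (-0.9037)

1 1.1733 0->3
2 2.1483 3->1
3 2.9505 1->2
4 3.4553 2->1
5 3.9196 1->2
final: 2 -0.9037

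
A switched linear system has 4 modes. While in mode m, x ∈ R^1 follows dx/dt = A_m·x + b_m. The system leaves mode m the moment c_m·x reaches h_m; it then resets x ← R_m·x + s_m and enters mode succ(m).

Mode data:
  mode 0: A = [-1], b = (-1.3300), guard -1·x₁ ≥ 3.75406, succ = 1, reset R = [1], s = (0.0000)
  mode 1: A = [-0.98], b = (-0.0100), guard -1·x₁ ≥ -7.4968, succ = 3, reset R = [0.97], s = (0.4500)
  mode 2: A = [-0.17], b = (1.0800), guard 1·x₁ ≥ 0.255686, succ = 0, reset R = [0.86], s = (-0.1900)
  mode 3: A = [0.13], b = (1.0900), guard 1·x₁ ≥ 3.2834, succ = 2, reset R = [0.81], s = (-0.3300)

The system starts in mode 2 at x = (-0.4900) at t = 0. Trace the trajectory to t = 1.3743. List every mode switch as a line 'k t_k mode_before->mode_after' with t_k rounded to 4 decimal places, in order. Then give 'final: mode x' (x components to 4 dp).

Mode 2: guard c·x = 0.2557 hit at Δt = 0.6787 (t = 0.6787), x⁻ = (0.2557) → reset → x⁺ = (0.0299), jump to mode 0
Mode 0: flow for 0.6956 to horizon, guard not reached → x = (-0.6517)

1 0.6787 2->0
final: 0 -0.6517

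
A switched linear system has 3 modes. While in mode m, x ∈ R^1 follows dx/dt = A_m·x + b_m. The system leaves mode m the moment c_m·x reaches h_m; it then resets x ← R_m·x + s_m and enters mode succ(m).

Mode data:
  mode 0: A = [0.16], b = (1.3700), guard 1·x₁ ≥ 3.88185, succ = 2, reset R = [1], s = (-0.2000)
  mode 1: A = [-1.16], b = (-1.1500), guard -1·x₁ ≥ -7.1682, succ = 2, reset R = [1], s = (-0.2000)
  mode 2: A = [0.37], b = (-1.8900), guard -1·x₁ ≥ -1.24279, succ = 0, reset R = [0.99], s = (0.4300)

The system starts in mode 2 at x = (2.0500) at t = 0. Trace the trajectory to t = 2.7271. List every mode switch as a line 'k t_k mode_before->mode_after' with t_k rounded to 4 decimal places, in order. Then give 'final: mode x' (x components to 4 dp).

1 0.6331 2->0
2 1.8621 0->2
final: 2 3.1439

Mode 2: guard c·x = -1.2428 hit at Δt = 0.6331 (t = 0.6331), x⁻ = (1.2428) → reset → x⁺ = (1.6604), jump to mode 0
Mode 0: guard c·x = 3.8819 hit at Δt = 1.2290 (t = 1.8621), x⁻ = (3.8819) → reset → x⁺ = (3.6818), jump to mode 2
Mode 2: flow for 0.8650 to horizon, guard not reached → x = (3.1439)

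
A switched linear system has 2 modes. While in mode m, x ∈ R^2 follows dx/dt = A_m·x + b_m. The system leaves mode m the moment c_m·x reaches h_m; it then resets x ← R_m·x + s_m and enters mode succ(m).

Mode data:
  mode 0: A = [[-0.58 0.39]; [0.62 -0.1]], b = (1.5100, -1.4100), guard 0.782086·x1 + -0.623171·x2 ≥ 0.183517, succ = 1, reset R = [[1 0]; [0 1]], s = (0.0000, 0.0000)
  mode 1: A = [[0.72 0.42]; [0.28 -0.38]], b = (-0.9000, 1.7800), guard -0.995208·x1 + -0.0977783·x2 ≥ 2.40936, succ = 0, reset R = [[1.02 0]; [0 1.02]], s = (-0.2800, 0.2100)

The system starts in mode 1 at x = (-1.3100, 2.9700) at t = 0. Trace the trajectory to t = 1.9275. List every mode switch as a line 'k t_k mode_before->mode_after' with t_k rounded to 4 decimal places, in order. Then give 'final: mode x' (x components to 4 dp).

Mode 1: guard c·x = 2.4094 hit at Δt = 1.4470 (t = 1.4470), x⁻ = (-2.7238, 3.0822) → reset → x⁺ = (-3.0583, 3.3539), jump to mode 0
Mode 0: flow for 0.4805 to horizon, guard not reached → x = (-1.2629, 1.9273)

1 1.4470 1->0
final: 0 -1.2629 1.9273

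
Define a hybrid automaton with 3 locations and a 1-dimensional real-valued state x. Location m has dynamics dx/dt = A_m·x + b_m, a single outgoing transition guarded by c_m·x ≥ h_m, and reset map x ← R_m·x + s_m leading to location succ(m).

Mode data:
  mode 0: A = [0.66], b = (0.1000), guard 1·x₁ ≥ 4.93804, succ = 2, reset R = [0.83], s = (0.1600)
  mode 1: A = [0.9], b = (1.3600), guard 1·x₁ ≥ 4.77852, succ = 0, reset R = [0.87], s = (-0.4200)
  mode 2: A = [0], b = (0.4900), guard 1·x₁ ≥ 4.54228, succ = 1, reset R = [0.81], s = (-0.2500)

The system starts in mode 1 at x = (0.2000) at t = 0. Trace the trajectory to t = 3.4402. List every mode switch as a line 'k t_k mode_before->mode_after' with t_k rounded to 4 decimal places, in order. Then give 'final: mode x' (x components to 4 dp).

1 1.4464 1->0
2 1.8541 0->2
3 2.4331 2->1
4 2.7014 1->0
5 3.1091 0->2
final: 2 4.4208

Mode 1: guard c·x = 4.7785 hit at Δt = 1.4464 (t = 1.4464), x⁻ = (4.7785) → reset → x⁺ = (3.7373), jump to mode 0
Mode 0: guard c·x = 4.9380 hit at Δt = 0.4077 (t = 1.8541), x⁻ = (4.9380) → reset → x⁺ = (4.2586), jump to mode 2
Mode 2: guard c·x = 4.5423 hit at Δt = 0.5790 (t = 2.4331), x⁻ = (4.5423) → reset → x⁺ = (3.4292), jump to mode 1
Mode 1: guard c·x = 4.7785 hit at Δt = 0.2683 (t = 2.7014), x⁻ = (4.7785) → reset → x⁺ = (3.7373), jump to mode 0
Mode 0: guard c·x = 4.9380 hit at Δt = 0.4077 (t = 3.1091), x⁻ = (4.9380) → reset → x⁺ = (4.2586), jump to mode 2
Mode 2: flow for 0.3311 to horizon, guard not reached → x = (4.4208)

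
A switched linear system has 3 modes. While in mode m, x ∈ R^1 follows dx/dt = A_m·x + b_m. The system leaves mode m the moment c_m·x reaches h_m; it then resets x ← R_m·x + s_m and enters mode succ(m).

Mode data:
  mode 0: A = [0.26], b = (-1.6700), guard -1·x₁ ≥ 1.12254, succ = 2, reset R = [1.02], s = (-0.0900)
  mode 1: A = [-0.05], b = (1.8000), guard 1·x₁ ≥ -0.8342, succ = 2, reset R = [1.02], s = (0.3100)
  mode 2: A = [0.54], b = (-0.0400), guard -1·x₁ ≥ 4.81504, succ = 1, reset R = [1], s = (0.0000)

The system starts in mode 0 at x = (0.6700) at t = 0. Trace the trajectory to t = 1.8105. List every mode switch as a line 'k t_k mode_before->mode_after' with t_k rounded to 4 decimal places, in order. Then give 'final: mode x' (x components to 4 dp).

1 1.0432 0->2
final: 2 -1.9070

Mode 0: guard c·x = 1.1225 hit at Δt = 1.0432 (t = 1.0432), x⁻ = (-1.1225) → reset → x⁺ = (-1.2350), jump to mode 2
Mode 2: flow for 0.7673 to horizon, guard not reached → x = (-1.9070)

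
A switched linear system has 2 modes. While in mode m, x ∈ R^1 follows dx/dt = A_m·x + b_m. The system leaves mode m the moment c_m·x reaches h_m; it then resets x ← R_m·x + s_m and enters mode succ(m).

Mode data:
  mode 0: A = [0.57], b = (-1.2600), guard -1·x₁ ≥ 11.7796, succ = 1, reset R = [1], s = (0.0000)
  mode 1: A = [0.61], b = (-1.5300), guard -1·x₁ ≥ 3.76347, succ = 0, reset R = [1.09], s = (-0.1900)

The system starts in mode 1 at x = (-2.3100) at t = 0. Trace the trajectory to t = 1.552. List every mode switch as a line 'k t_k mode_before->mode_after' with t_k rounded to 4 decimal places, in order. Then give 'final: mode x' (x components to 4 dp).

1 0.4322 1->0
final: 0 -10.1006

Mode 1: guard c·x = 3.7635 hit at Δt = 0.4322 (t = 0.4322), x⁻ = (-3.7635) → reset → x⁺ = (-4.2922), jump to mode 0
Mode 0: flow for 1.1198 to horizon, guard not reached → x = (-10.1006)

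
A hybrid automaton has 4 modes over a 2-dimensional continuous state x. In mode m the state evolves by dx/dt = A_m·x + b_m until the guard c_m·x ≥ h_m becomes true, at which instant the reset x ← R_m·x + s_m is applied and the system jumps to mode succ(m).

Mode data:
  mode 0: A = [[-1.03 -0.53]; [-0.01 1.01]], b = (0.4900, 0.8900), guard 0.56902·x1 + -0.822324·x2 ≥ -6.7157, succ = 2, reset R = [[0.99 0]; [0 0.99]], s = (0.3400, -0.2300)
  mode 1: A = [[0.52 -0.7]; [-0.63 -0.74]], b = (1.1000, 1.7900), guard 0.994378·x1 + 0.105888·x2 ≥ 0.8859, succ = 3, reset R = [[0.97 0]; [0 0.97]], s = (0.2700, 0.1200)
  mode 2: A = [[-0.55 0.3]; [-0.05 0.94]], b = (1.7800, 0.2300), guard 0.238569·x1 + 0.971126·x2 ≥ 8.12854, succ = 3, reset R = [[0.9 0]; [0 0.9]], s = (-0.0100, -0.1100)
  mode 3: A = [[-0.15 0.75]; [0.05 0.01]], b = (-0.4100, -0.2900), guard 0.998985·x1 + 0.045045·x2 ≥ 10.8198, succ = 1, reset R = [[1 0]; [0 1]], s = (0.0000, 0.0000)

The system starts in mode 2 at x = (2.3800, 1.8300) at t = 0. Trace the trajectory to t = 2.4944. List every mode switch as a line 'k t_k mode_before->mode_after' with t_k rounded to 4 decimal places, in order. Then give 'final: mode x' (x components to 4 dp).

1 1.4431 2->3
final: 3 7.5391 6.5679

Mode 2: guard c·x = 8.1285 hit at Δt = 1.4431 (t = 1.4431), x⁻ = (4.1495, 7.3508) → reset → x⁺ = (3.7246, 6.5058), jump to mode 3
Mode 3: flow for 1.0513 to horizon, guard not reached → x = (7.5391, 6.5679)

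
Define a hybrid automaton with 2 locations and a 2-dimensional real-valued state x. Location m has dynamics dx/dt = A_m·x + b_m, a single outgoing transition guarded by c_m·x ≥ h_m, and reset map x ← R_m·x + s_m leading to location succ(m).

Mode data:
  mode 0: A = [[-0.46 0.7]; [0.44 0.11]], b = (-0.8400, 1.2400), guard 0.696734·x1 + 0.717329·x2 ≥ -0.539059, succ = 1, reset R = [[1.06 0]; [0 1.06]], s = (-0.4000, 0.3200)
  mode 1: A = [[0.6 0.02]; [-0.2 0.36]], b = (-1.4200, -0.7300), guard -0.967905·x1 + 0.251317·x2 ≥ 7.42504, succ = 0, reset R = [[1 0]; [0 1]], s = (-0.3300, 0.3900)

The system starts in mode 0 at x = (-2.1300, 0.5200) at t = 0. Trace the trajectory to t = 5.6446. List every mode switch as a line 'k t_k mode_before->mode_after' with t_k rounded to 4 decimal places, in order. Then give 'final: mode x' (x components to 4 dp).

1 0.8085 0->1
2 2.0343 1->0
3 4.3269 0->1
4 5.3135 1->0
final: 0 -5.8392 2.8294

Mode 0: guard c·x = -0.5391 hit at Δt = 0.8085 (t = 0.8085), x⁻ = (-1.7015, 0.9012) → reset → x⁺ = (-2.2036, 1.2752), jump to mode 1
Mode 1: guard c·x = 7.4250 hit at Δt = 1.2258 (t = 2.0343), x⁻ = (-7.1137, 2.1474) → reset → x⁺ = (-7.4437, 2.5374), jump to mode 0
Mode 0: guard c·x = -0.5391 hit at Δt = 2.2926 (t = 4.3269), x⁻ = (-2.2717, 1.4550) → reset → x⁺ = (-2.8080, 1.8623), jump to mode 1
Mode 1: guard c·x = 7.4250 hit at Δt = 0.9865 (t = 5.3135), x⁻ = (-6.9264, 2.8686) → reset → x⁺ = (-7.2564, 3.2586), jump to mode 0
Mode 0: flow for 0.3311 to horizon, guard not reached → x = (-5.8392, 2.8294)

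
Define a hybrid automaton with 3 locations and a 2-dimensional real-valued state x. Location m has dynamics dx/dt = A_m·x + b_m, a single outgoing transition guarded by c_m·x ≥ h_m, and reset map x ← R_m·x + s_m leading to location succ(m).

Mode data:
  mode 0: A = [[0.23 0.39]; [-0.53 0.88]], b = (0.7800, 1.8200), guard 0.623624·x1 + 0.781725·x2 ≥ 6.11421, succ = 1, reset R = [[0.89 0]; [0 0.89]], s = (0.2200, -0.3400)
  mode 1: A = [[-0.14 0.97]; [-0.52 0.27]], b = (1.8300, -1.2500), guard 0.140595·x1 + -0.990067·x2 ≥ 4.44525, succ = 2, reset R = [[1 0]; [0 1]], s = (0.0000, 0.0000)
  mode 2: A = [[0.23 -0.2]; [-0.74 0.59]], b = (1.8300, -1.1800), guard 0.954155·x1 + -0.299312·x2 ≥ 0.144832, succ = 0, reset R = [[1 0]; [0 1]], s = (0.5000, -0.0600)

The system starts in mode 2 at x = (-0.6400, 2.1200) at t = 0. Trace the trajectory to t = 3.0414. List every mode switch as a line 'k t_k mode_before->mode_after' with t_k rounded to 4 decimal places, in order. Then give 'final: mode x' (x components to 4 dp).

Mode 2: guard c·x = 0.1448 hit at Δt = 1.0683 (t = 1.0683), x⁻ = (0.8501, 2.2259) → reset → x⁺ = (1.3501, 2.1659), jump to mode 0
Mode 0: guard c·x = 6.1142 hit at Δt = 0.7836 (t = 1.8519), x⁻ = (3.4516, 5.0679) → reset → x⁺ = (3.2919, 4.1705), jump to mode 1
Mode 1: flow for 1.1895 to horizon, guard not reached → x = (7.2303, -0.1055)

1 1.0683 2->0
2 1.8519 0->1
final: 1 7.2303 -0.1055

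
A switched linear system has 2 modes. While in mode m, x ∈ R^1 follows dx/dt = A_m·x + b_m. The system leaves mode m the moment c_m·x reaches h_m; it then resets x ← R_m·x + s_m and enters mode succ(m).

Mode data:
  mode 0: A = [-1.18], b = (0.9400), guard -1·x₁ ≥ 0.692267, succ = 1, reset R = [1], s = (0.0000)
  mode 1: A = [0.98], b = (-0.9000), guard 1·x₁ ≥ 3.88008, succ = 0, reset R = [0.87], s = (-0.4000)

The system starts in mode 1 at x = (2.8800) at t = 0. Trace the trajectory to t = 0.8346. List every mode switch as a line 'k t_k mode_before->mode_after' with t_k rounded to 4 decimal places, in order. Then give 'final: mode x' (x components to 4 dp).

Mode 1: guard c·x = 3.8801 hit at Δt = 0.4204 (t = 0.4204), x⁻ = (3.8801) → reset → x⁺ = (2.9757), jump to mode 0
Mode 0: flow for 0.4142 to horizon, guard not reached → x = (2.1332)

1 0.4204 1->0
final: 0 2.1332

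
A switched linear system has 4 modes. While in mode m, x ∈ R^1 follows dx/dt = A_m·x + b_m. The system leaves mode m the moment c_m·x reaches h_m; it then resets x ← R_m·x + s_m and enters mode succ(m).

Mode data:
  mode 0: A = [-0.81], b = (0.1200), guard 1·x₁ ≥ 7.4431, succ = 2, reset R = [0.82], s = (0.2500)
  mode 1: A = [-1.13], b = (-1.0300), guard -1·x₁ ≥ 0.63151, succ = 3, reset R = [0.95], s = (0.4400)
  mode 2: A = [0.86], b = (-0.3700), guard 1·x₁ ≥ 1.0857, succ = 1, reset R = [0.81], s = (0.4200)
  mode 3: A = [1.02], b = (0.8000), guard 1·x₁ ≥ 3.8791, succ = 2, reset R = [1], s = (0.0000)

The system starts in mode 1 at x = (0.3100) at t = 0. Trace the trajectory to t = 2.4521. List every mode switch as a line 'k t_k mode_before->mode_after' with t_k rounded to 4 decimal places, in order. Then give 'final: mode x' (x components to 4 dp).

Mode 1: guard c·x = 0.6315 hit at Δt = 1.3036 (t = 1.3036), x⁻ = (-0.6315) → reset → x⁺ = (-0.1599), jump to mode 3
Mode 3: flow for 1.1485 to horizon, guard not reached → x = (1.2304)

1 1.3036 1->3
final: 3 1.2304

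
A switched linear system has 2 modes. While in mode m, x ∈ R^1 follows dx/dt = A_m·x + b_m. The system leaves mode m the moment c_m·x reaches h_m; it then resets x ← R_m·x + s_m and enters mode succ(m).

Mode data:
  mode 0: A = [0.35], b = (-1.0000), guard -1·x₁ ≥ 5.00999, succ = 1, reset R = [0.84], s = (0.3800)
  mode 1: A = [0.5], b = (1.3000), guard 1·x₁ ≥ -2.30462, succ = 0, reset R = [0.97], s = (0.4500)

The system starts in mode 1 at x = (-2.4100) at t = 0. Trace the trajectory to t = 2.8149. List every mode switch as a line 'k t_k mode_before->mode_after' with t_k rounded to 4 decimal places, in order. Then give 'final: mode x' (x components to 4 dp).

1 0.8825 1->0
2 2.3894 0->1
final: 1 -4.1196

Mode 1: guard c·x = -2.3046 hit at Δt = 0.8825 (t = 0.8825), x⁻ = (-2.3046) → reset → x⁺ = (-1.7855), jump to mode 0
Mode 0: guard c·x = 5.0100 hit at Δt = 1.5069 (t = 2.3894), x⁻ = (-5.0100) → reset → x⁺ = (-3.8284), jump to mode 1
Mode 1: flow for 0.4255 to horizon, guard not reached → x = (-4.1196)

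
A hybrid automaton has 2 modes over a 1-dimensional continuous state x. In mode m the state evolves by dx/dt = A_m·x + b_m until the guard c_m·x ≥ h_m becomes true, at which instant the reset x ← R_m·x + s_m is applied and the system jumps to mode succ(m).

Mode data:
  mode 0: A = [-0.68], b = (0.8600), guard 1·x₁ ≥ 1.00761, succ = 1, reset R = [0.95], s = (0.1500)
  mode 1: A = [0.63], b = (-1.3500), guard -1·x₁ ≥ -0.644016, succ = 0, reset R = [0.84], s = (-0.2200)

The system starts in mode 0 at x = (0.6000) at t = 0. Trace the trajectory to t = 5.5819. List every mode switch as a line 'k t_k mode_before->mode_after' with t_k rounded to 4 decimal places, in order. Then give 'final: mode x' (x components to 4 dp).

Mode 0: guard c·x = 1.0076 hit at Δt = 1.3969 (t = 1.3969), x⁻ = (1.0076) → reset → x⁺ = (1.1072), jump to mode 1
Mode 1: guard c·x = -0.6440 hit at Δt = 0.5868 (t = 1.9837), x⁻ = (0.6440) → reset → x⁺ = (0.3210), jump to mode 0
Mode 0: guard c·x = 1.0076 hit at Δt = 1.9123 (t = 3.8960), x⁻ = (1.0076) → reset → x⁺ = (1.1072), jump to mode 1
Mode 1: guard c·x = -0.6440 hit at Δt = 0.5868 (t = 4.4829), x⁻ = (0.6440) → reset → x⁺ = (0.3210), jump to mode 0
Mode 0: flow for 1.0990 to horizon, guard not reached → x = (0.8177)

1 1.3969 0->1
2 1.9837 1->0
3 3.8960 0->1
4 4.4829 1->0
final: 0 0.8177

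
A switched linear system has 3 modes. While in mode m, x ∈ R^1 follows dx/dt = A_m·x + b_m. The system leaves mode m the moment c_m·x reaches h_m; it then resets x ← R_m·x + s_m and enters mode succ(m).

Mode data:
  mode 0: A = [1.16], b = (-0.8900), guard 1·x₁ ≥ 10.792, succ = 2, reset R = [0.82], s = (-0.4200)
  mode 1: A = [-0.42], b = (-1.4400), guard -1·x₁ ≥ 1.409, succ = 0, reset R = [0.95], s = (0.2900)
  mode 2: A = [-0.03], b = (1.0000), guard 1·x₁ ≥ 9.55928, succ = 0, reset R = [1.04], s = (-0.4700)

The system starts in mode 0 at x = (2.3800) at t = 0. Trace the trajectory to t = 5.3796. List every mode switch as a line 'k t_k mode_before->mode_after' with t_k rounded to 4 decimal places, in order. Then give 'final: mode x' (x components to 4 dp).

Mode 0: guard c·x = 10.7920 hit at Δt = 1.5751 (t = 1.5751), x⁻ = (10.7920) → reset → x⁺ = (8.4294), jump to mode 2
Mode 2: guard c·x = 9.5593 hit at Δt = 1.5476 (t = 3.1227), x⁻ = (9.5593) → reset → x⁺ = (9.4717), jump to mode 0
Mode 0: guard c·x = 10.7920 hit at Δt = 0.1217 (t = 3.2445), x⁻ = (10.7920) → reset → x⁺ = (8.4294), jump to mode 2
Mode 2: guard c·x = 9.5593 hit at Δt = 1.5476 (t = 4.7921), x⁻ = (9.5593) → reset → x⁺ = (9.4717), jump to mode 0
Mode 0: guard c·x = 10.7920 hit at Δt = 0.1217 (t = 4.9139), x⁻ = (10.7920) → reset → x⁺ = (8.4294), jump to mode 2
Mode 2: flow for 0.4657 to horizon, guard not reached → x = (8.7750)

1 1.5751 0->2
2 3.1227 2->0
3 3.2445 0->2
4 4.7921 2->0
5 4.9139 0->2
final: 2 8.7750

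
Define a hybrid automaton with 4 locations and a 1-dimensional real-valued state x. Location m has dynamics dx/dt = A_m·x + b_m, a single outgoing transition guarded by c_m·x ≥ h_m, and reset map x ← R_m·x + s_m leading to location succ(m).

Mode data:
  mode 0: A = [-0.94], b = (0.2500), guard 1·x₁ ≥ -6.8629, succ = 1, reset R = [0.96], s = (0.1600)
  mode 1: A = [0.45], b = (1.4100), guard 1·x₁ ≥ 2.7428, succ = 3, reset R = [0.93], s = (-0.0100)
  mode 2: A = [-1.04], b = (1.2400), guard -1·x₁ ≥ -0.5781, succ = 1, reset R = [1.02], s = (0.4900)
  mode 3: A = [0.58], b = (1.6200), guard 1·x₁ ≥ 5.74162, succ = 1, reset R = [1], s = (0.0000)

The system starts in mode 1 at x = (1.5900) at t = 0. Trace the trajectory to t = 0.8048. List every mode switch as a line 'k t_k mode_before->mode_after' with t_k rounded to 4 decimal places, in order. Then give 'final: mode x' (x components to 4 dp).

Mode 1: guard c·x = 2.7428 hit at Δt = 0.4853 (t = 0.4853), x⁻ = (2.7428) → reset → x⁺ = (2.5408), jump to mode 3
Mode 3: flow for 0.3195 to horizon, guard not reached → x = (3.6267)

1 0.4853 1->3
final: 3 3.6267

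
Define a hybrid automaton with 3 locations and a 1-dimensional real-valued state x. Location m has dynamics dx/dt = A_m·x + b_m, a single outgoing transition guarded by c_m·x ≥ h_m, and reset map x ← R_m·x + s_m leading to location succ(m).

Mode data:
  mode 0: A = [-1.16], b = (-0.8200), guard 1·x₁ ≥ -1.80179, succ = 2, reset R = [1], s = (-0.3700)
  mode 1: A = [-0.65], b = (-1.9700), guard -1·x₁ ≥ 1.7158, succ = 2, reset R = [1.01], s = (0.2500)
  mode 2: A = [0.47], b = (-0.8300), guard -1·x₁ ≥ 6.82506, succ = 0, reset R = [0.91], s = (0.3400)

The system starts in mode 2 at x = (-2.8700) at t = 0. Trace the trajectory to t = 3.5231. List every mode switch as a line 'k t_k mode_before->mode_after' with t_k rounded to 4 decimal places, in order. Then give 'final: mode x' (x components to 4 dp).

Mode 2: guard c·x = 6.8251 hit at Δt = 1.3125 (t = 1.3125), x⁻ = (-6.8251) → reset → x⁺ = (-5.8708), jump to mode 0
Mode 0: guard c·x = -1.8018 hit at Δt = 1.3371 (t = 2.6496), x⁻ = (-1.8018) → reset → x⁺ = (-2.1718), jump to mode 2
Mode 2: flow for 0.8735 to horizon, guard not reached → x = (-4.1707)

1 1.3125 2->0
2 2.6496 0->2
final: 2 -4.1707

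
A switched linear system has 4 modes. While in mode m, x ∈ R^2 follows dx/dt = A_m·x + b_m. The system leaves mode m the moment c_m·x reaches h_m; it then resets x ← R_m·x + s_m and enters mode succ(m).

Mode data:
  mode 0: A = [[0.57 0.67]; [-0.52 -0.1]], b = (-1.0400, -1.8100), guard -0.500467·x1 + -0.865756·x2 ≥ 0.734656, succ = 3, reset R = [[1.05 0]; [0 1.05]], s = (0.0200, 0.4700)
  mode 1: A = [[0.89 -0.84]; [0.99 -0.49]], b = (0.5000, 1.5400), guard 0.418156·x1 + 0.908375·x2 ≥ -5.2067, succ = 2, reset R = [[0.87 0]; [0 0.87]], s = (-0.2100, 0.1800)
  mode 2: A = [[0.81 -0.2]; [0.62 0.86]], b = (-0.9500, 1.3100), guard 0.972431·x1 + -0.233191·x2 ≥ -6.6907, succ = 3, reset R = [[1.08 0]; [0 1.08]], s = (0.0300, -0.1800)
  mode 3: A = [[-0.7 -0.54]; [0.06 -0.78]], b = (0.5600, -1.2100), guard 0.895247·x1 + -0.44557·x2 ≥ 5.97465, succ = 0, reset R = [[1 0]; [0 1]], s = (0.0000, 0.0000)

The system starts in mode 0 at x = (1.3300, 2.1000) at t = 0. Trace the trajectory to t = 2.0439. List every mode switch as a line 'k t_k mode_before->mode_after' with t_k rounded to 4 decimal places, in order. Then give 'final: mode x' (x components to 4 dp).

Mode 0: guard c·x = 0.7347 hit at Δt = 1.3939 (t = 1.3939), x⁻ = (1.3588, -1.6341) → reset → x⁺ = (1.4467, -1.2458), jump to mode 3
Mode 3: flow for 0.6500 to horizon, guard not reached → x = (1.5740, -1.3208)

1 1.3939 0->3
final: 3 1.5740 -1.3208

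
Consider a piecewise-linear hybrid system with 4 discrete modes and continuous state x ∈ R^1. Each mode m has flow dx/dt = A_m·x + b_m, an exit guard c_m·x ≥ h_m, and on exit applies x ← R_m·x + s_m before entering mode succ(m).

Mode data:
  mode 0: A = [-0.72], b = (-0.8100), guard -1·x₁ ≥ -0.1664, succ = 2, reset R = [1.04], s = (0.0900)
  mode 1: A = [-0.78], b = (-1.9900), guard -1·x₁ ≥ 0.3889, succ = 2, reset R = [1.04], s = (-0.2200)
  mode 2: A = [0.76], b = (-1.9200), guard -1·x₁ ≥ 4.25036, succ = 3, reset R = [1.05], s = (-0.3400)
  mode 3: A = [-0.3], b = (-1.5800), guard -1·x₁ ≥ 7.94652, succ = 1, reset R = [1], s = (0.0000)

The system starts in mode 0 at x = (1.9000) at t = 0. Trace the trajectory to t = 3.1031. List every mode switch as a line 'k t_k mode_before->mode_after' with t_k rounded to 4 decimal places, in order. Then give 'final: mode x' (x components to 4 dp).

1 1.1822 0->2
2 2.6252 2->3
final: 3 -4.8648

Mode 0: guard c·x = -0.1664 hit at Δt = 1.1822 (t = 1.1822), x⁻ = (0.1664) → reset → x⁺ = (0.2631), jump to mode 2
Mode 2: guard c·x = 4.2504 hit at Δt = 1.4430 (t = 2.6252), x⁻ = (-4.2504) → reset → x⁺ = (-4.8029), jump to mode 3
Mode 3: flow for 0.4779 to horizon, guard not reached → x = (-4.8648)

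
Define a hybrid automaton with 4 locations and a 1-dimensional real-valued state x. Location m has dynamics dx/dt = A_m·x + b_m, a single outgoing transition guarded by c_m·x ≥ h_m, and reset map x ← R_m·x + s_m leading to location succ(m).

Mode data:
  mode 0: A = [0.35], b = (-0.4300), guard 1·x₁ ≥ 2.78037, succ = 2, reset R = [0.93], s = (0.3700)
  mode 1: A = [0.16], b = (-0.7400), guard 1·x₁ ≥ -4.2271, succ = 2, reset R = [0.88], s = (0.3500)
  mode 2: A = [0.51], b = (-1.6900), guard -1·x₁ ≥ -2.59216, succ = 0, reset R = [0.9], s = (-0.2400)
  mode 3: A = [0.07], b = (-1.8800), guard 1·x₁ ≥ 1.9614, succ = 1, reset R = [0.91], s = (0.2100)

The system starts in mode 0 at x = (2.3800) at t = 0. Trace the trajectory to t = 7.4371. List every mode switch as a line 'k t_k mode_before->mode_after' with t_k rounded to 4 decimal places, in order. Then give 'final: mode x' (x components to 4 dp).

1 0.8526 0->2
2 2.2270 2->0
3 3.8989 0->2
4 5.2733 2->0
5 6.9452 0->2
final: 2 2.8537

Mode 0: guard c·x = 2.7804 hit at Δt = 0.8526 (t = 0.8526), x⁻ = (2.7804) → reset → x⁺ = (2.9557), jump to mode 2
Mode 2: guard c·x = -2.5922 hit at Δt = 1.3744 (t = 2.2270), x⁻ = (2.5922) → reset → x⁺ = (2.0929), jump to mode 0
Mode 0: guard c·x = 2.7804 hit at Δt = 1.6719 (t = 3.8989), x⁻ = (2.7804) → reset → x⁺ = (2.9557), jump to mode 2
Mode 2: guard c·x = -2.5922 hit at Δt = 1.3744 (t = 5.2733), x⁻ = (2.5922) → reset → x⁺ = (2.0929), jump to mode 0
Mode 0: guard c·x = 2.7804 hit at Δt = 1.6719 (t = 6.9452), x⁻ = (2.7804) → reset → x⁺ = (2.9557), jump to mode 2
Mode 2: flow for 0.4919 to horizon, guard not reached → x = (2.8537)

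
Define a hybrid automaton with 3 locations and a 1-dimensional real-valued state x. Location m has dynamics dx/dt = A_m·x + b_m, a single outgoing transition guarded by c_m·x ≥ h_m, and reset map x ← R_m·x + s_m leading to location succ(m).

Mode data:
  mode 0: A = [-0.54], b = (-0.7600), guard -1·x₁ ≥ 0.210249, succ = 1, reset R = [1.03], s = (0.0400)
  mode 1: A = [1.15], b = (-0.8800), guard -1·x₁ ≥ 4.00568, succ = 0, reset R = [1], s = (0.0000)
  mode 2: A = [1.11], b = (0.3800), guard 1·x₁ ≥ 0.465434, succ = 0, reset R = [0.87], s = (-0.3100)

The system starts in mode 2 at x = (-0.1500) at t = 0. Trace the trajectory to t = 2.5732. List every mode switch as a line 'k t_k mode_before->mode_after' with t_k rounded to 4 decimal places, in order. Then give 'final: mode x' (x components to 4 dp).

1 1.2928 2->0
2 1.7133 0->1
final: 1 -1.7665

Mode 2: guard c·x = 0.4654 hit at Δt = 1.2928 (t = 1.2928), x⁻ = (0.4654) → reset → x⁺ = (0.0949), jump to mode 0
Mode 0: guard c·x = 0.2102 hit at Δt = 0.4205 (t = 1.7133), x⁻ = (-0.2102) → reset → x⁺ = (-0.1766), jump to mode 1
Mode 1: flow for 0.8599 to horizon, guard not reached → x = (-1.7665)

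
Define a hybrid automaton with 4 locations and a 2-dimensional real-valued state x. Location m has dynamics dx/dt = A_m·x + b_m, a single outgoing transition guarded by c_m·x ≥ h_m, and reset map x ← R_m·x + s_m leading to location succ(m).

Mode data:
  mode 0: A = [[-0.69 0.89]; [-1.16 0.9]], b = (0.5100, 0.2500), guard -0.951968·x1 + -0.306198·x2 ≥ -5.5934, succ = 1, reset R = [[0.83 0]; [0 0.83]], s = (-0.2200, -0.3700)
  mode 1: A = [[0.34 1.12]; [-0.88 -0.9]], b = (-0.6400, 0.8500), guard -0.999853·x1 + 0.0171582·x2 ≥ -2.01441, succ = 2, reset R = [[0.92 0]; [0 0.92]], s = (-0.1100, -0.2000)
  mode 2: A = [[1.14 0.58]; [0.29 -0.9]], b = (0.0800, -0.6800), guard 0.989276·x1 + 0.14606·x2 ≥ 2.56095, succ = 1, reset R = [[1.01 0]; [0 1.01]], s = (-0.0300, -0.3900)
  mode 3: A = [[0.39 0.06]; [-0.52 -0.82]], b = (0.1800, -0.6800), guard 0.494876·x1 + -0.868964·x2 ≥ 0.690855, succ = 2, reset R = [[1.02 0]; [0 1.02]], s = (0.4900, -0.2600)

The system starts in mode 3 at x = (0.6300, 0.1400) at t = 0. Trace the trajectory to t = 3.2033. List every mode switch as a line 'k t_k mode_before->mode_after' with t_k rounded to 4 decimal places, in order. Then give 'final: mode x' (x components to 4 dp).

Mode 3: guard c·x = 0.6909 hit at Δt = 0.4631 (t = 0.4631), x⁻ = (0.8433, -0.3148) → reset → x⁺ = (1.3502, -0.5811), jump to mode 2
Mode 2: guard c·x = 2.5610 hit at Δt = 0.6551 (t = 1.1182), x⁻ = (2.6441, -0.3754) → reset → x⁺ = (2.6406, -0.7692), jump to mode 1
Mode 1: guard c·x = -2.0144 hit at Δt = 0.7134 (t = 1.8316), x⁻ = (1.9970, -1.0295) → reset → x⁺ = (1.7273, -1.1471), jump to mode 2
Mode 2: guard c·x = 2.5610 hit at Δt = 0.4885 (t = 2.3201), x⁻ = (2.7004, -0.7562) → reset → x⁺ = (2.6974, -1.1537), jump to mode 1
Mode 1: guard c·x = -2.0144 hit at Δt = 0.5826 (t = 2.9027), x⁻ = (1.9936, -1.2273) → reset → x⁺ = (1.7242, -1.3291), jump to mode 2
Mode 2: flow for 0.3006 to horizon, guard not reached → x = (2.2097, -1.0435)

1 0.4631 3->2
2 1.1182 2->1
3 1.8316 1->2
4 2.3201 2->1
5 2.9027 1->2
final: 2 2.2097 -1.0435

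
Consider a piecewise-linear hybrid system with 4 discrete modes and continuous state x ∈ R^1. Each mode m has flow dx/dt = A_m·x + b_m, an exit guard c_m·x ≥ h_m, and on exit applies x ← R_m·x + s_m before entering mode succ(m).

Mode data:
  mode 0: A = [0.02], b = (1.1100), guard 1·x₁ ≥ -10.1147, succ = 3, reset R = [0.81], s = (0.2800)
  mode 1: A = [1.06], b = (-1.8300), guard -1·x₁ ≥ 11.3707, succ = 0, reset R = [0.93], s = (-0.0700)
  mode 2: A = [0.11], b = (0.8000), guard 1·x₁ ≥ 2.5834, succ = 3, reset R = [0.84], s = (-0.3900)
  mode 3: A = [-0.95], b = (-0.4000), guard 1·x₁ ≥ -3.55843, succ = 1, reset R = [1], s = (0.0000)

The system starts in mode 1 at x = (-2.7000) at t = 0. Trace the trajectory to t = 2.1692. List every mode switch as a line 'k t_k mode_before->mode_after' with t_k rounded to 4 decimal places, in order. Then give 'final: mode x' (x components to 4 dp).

Mode 1: guard c·x = 11.3707 hit at Δt = 1.0234 (t = 1.0234), x⁻ = (-11.3707) → reset → x⁺ = (-10.6448), jump to mode 0
Mode 0: guard c·x = -10.1147 hit at Δt = 0.5874 (t = 1.6108), x⁻ = (-10.1147) → reset → x⁺ = (-7.9129), jump to mode 3
Mode 3: flow for 0.5584 to horizon, guard not reached → x = (-4.8286)

1 1.0234 1->0
2 1.6108 0->3
final: 3 -4.8286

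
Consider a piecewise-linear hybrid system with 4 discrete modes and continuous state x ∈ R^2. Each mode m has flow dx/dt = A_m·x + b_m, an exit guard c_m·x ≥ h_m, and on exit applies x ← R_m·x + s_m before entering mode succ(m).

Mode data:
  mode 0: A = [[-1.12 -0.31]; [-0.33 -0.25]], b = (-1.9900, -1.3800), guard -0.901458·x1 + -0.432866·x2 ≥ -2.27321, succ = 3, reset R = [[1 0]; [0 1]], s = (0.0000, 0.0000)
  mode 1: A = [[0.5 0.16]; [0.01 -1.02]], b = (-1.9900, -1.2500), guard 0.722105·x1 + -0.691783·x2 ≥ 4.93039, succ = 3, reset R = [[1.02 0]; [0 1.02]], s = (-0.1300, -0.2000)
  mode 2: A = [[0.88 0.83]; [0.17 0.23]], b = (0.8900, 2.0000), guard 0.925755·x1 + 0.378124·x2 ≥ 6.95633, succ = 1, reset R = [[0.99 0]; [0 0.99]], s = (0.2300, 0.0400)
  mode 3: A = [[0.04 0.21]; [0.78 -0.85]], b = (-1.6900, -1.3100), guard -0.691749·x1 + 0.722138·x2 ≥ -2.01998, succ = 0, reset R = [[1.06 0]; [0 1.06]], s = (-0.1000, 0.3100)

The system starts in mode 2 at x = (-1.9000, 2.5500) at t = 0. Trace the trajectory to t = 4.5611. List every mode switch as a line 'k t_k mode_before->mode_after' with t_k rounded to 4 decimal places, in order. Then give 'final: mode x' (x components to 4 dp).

Mode 2: guard c·x = 6.9563 hit at Δt = 1.3561 (t = 1.3561), x⁻ = (4.7641, 6.7332) → reset → x⁺ = (4.9464, 6.7059), jump to mode 1
Mode 1: guard c·x = 4.9304 hit at Δt = 1.5489 (t = 2.9050), x⁻ = (7.2665, 0.4580) → reset → x⁺ = (7.2819, 0.2671), jump to mode 3
Mode 3: guard c·x = -2.0200 hit at Δt = 1.2399 (t = 4.1449), x⁻ = (6.0215, 2.9708) → reset → x⁺ = (6.2827, 3.4591), jump to mode 0
Mode 0: flow for 0.4162 to horizon, guard not reached → x = (3.0100, 1.9879)

1 1.3561 2->1
2 2.9050 1->3
3 4.1449 3->0
final: 0 3.0100 1.9879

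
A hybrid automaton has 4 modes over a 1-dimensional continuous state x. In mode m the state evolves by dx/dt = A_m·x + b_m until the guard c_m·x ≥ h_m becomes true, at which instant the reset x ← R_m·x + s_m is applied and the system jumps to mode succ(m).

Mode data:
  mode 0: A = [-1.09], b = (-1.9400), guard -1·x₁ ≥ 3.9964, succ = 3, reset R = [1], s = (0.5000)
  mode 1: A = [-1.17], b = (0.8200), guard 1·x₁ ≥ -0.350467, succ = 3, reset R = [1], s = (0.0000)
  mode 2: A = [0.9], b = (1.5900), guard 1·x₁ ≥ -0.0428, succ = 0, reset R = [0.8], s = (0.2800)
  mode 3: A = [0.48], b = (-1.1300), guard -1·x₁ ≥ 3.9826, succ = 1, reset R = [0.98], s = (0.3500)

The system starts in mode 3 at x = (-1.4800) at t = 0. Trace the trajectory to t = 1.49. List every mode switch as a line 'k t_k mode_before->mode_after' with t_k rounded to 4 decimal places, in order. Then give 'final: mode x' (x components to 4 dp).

1 1.0467 3->1
final: 1 -1.8315

Mode 3: guard c·x = 3.9826 hit at Δt = 1.0467 (t = 1.0467), x⁻ = (-3.9826) → reset → x⁺ = (-3.5529), jump to mode 1
Mode 1: flow for 0.4433 to horizon, guard not reached → x = (-1.8315)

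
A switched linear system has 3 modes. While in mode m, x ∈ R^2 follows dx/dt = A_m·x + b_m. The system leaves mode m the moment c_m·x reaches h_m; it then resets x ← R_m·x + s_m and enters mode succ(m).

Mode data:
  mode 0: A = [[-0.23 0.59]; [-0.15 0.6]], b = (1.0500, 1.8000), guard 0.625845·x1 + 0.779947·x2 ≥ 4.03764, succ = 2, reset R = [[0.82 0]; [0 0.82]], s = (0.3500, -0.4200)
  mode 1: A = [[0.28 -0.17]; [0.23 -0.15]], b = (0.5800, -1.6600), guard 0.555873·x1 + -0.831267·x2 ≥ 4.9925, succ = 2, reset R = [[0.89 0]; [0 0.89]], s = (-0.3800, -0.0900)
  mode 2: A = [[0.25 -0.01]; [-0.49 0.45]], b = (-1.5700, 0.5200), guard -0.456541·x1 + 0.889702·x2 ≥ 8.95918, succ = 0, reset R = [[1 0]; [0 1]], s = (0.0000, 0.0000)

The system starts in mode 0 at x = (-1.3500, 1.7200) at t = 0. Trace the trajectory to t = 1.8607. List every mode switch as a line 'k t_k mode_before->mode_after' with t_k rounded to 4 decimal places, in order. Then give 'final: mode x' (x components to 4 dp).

Mode 0: guard c·x = 4.0376 hit at Δt = 0.7574 (t = 0.7574), x⁻ = (0.8518, 4.4933) → reset → x⁺ = (1.0485, 3.2645), jump to mode 2
Mode 2: flow for 1.1033 to horizon, guard not reached → x = (-0.6682, 5.8947)

1 0.7574 0->2
final: 2 -0.6682 5.8947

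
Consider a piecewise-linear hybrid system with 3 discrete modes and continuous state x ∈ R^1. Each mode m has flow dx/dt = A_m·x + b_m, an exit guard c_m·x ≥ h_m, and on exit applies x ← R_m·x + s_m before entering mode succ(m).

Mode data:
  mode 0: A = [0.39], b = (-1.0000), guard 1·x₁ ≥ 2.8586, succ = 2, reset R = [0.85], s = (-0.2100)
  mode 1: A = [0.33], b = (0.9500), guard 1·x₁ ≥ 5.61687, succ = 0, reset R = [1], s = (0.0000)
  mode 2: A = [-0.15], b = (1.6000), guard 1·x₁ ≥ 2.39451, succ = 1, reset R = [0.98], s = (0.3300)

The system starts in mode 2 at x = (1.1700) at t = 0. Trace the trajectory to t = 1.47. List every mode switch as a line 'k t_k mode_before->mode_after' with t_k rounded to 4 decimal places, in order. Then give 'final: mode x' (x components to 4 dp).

Mode 2: guard c·x = 2.3945 hit at Δt = 0.9203 (t = 0.9203), x⁻ = (2.3945) → reset → x⁺ = (2.6766), jump to mode 1
Mode 1: flow for 0.5497 to horizon, guard not reached → x = (3.7816)

1 0.9203 2->1
final: 1 3.7816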